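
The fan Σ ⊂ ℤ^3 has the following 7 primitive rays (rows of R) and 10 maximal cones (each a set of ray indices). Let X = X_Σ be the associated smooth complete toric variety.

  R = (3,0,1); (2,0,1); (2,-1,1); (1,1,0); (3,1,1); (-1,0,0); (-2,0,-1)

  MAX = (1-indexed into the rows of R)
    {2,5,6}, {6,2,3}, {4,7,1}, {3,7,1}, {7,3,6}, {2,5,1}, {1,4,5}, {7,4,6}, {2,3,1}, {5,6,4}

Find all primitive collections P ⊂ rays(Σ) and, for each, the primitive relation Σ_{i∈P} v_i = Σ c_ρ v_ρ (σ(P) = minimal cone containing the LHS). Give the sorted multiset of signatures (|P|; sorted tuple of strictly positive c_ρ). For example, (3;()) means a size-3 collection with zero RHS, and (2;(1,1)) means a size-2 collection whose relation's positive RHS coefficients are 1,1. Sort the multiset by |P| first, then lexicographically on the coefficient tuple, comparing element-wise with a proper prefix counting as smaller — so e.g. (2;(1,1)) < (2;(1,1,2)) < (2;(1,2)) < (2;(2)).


6 collections generate NE(X_Σ); each relation:

  P = {2,7}:  v_{2} + v_{7} = 0  ⇒ sig = (2;())
  P = {1,6}:  v_{1} + v_{6} = v_{2}  ⇒ sig = (2;(1))
  P = {2,4}:  v_{2} + v_{4} = v_{5}  ⇒ sig = (2;(1))
  P = {3,4}:  v_{3} + v_{4} = v_{1}  ⇒ sig = (2;(1))
  P = {5,7}:  v_{5} + v_{7} = v_{4}  ⇒ sig = (2;(1))
  P = {3,5}:  v_{3} + v_{5} = v_{1} + v_{2}  ⇒ sig = (2;(1,1))

Signatures (|P|; sorted positive RHS coefficients), sorted:
    (2;())
    (2;(1))
    (2;(1))
    (2;(1))
    (2;(1))
    (2;(1,1))


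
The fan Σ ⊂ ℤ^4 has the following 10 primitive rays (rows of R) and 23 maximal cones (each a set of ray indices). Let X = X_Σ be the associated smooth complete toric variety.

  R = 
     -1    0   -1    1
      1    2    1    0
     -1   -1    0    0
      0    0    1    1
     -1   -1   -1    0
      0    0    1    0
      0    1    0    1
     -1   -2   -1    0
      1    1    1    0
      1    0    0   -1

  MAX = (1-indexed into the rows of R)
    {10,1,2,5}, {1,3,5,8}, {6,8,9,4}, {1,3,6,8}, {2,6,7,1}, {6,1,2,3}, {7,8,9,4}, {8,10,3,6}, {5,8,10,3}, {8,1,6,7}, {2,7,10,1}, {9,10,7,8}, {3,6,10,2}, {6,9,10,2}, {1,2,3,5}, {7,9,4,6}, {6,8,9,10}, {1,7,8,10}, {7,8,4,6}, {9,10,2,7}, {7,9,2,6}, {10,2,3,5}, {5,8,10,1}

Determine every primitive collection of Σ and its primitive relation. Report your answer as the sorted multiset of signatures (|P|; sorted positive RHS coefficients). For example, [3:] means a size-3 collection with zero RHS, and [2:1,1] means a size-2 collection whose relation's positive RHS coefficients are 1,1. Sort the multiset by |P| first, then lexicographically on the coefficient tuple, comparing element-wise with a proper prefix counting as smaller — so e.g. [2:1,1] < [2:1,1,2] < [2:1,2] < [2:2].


The 16 primitive collections of Σ (r=10, n=4):

  • {2,8}:  v_{2} + v_{8} = 0  ⟹  sig = [2:]
  • {5,9}:  v_{5} + v_{9} = 0  ⟹  sig = [2:]
  • {1,9}:  v_{1} + v_{9} = v_{7}  ⟹  sig = [2:1]
  • {3,9}:  v_{3} + v_{9} = v_{6}  ⟹  sig = [2:1]
  • {5,6}:  v_{5} + v_{6} = v_{3}  ⟹  sig = [2:1]
  • {5,7}:  v_{5} + v_{7} = v_{1}  ⟹  sig = [2:1]
  • {3,7}:  v_{3} + v_{7} = v_{1} + v_{6}  ⟹  sig = [2:1,1]
  • {2,4}:  v_{2} + v_{4} = v_{6} + v_{7} + v_{9}  ⟹  sig = [2:1,1,1]
  • {4,5}:  v_{4} + v_{5} = v_{6} + v_{7} + v_{8}  ⟹  sig = [2:1,1,1]
  • {1,4}:  v_{1} + v_{4} = v_{6} + 2·v_{7} + v_{8}  ⟹  sig = [2:1,1,2]
  • {3,4}:  v_{3} + v_{4} = 2·v_{6} + v_{7} + v_{8}  ⟹  sig = [2:1,1,2]
  • {4,10}:  v_{4} + v_{10} = v_{8} + 2·v_{9}  ⟹  sig = [2:1,2]
  • {1,6,10}:  v_{1} + v_{6} + v_{10} = 0  ⟹  sig = [3:]
  • {1,3,10}:  v_{1} + v_{3} + v_{10} = v_{5}  ⟹  sig = [3:1]
  • {6,7,10}:  v_{6} + v_{7} + v_{10} = v_{9}  ⟹  sig = [3:1]
  • {6,7,8,9}:  v_{6} + v_{7} + v_{8} + v_{9} = v_{4}  ⟹  sig = [4:1]

so the primitive-relation signature multiset is
    [2:]
    [2:]
    [2:1]
    [2:1]
    [2:1]
    [2:1]
    [2:1,1]
    [2:1,1,1]
    [2:1,1,1]
    [2:1,1,2]
    [2:1,1,2]
    [2:1,2]
    [3:]
    [3:1]
    [3:1]
    [4:1]


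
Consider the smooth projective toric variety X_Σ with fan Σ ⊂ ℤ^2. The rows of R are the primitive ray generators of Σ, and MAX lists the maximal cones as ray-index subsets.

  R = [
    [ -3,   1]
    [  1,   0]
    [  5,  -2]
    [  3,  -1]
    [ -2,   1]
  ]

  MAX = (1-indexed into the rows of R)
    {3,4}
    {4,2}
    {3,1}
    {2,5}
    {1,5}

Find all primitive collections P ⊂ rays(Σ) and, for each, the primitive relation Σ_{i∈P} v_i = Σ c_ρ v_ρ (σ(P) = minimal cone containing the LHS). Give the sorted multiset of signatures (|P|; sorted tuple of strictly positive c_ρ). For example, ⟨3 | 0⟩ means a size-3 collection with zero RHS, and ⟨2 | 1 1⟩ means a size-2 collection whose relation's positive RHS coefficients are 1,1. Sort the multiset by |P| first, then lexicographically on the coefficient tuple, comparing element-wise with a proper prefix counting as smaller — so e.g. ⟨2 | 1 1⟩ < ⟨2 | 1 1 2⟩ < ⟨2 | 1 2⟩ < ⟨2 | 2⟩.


The 5 primitive collections of Σ (r=5, n=2):

  {1,4}:  v_{1} + v_{4} = 0  ⟹  sig = ⟨2 | 0⟩
  {1,2}:  v_{1} + v_{2} = v_{5}  ⟹  sig = ⟨2 | 1⟩
  {3,5}:  v_{3} + v_{5} = v_{4}  ⟹  sig = ⟨2 | 1⟩
  {4,5}:  v_{4} + v_{5} = v_{2}  ⟹  sig = ⟨2 | 1⟩
  {2,3}:  v_{2} + v_{3} = 2·v_{4}  ⟹  sig = ⟨2 | 2⟩

Hence PRS(X_Σ) =
[⟨2 | 0⟩, ⟨2 | 1⟩, ⟨2 | 1⟩, ⟨2 | 1⟩, ⟨2 | 2⟩]


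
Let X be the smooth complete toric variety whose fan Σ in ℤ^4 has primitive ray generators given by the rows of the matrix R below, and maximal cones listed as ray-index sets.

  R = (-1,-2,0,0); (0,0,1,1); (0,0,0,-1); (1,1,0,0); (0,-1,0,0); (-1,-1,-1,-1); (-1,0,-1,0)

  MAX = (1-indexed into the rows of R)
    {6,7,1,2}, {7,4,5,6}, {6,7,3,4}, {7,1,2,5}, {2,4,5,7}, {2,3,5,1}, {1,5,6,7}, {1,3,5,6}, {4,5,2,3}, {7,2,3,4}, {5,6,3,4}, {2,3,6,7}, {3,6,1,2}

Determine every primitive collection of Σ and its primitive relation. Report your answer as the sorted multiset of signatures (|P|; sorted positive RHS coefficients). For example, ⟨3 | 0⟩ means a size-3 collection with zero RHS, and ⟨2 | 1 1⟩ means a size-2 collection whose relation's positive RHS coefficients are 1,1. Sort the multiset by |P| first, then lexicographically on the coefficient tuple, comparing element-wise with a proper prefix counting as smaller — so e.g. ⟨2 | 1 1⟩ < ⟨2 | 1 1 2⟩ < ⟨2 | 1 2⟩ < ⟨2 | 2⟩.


Δ(Σ) — 7 vertices, 5 min non-faces:

  P = {1,4}:  v_{1} + v_{4} = v_{5}  so sig = ⟨2 | 1⟩
  P = {2,4,6}:  v_{2} + v_{4} + v_{6} = 0  so sig = ⟨3 | 0⟩
  P = {2,5,6}:  v_{2} + v_{5} + v_{6} = v_{1}  so sig = ⟨3 | 1⟩
  P = {3,5,7}:  v_{3} + v_{5} + v_{7} = v_{6}  so sig = ⟨3 | 1⟩
  P = {1,3,7}:  v_{1} + v_{3} + v_{7} = v_{2} + 2·v_{6}  so sig = ⟨3 | 1 2⟩

Sorted signature multiset PRS(X):
    |P|=2: 1 collection, coeffs (1)
    |P|=3: 4 collections, coeffs (), (1), (1), (1,2)


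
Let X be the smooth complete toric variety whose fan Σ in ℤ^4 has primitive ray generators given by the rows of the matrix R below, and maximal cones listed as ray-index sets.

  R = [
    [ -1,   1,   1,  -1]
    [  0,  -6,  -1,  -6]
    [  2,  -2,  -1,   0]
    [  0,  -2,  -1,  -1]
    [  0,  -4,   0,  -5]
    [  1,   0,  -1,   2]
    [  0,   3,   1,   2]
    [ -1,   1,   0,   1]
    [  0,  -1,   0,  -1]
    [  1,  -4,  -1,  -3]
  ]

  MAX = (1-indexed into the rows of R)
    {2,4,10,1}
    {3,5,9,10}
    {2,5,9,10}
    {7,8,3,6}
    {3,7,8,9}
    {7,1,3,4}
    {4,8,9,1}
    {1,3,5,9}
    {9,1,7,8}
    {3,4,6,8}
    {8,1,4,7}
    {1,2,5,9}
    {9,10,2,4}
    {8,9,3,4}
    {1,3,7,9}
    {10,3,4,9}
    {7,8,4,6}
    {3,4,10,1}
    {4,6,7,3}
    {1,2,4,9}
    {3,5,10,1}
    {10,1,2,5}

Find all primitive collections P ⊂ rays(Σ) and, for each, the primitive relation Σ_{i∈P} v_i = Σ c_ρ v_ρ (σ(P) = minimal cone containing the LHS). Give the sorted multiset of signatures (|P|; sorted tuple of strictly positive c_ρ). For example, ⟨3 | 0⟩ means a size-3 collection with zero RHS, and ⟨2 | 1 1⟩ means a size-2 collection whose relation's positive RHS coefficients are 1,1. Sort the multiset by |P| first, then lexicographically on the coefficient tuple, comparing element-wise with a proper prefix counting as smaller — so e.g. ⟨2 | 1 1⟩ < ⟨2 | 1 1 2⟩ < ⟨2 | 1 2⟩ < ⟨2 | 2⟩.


|primitive collections| = 18. Relations:

  P = {4,5}:  v_{4} + v_{5} = v_{2}  so sig = ⟨2 | 1⟩
  P = {5,6}:  v_{5} + v_{6} = v_{10}  so sig = ⟨2 | 1⟩
  P = {1,6}:  v_{1} + v_{6} = v_{4} + v_{7}  so sig = ⟨2 | 1 1⟩
  P = {2,6}:  v_{2} + v_{6} = v_{4} + v_{10}  so sig = ⟨2 | 1 1⟩
  P = {2,7}:  v_{2} + v_{7} = v_{1} + v_{10}  so sig = ⟨2 | 1 1⟩
  P = {6,9}:  v_{6} + v_{9} = v_{3} + v_{8}  so sig = ⟨2 | 1 1⟩
  P = {6,10}:  v_{6} + v_{10} = v_{3} + v_{4}  so sig = ⟨2 | 1 1⟩
  P = {7,10}:  v_{7} + v_{10} = v_{1} + v_{3}  so sig = ⟨2 | 1 1⟩
  P = {8,10}:  v_{8} + v_{10} = v_{4} + v_{9}  so sig = ⟨2 | 1 1⟩
  P = {5,7}:  v_{5} + v_{7} = 2·v_{1} + v_{3} + v_{9}  so sig = ⟨2 | 1 1 2⟩
  P = {5,8}:  v_{5} + v_{8} = v_{1} + v_{4} + 2·v_{9}  so sig = ⟨2 | 1 1 2⟩
  P = {2,8}:  v_{2} + v_{8} = v_{1} + 2·v_{4} + 2·v_{9}  so sig = ⟨2 | 1 2 2⟩
  P = {2,3}:  v_{2} + v_{3} = 2·v_{10}  so sig = ⟨2 | 2⟩
  P = {1,3,8}:  v_{1} + v_{3} + v_{8} = 0  so sig = ⟨3 | 0⟩
  P = {4,7,9}:  v_{4} + v_{7} + v_{9} = 0  so sig = ⟨3 | 0⟩
  P = {1,9,10}:  v_{1} + v_{9} + v_{10} = v_{5}  so sig = ⟨3 | 1⟩
  P = {1,3,4,9}:  v_{1} + v_{3} + v_{4} + v_{9} = v_{10}  so sig = ⟨4 | 1⟩
  P = {3,4,7,8}:  v_{3} + v_{4} + v_{7} + v_{8} = v_{6}  so sig = ⟨4 | 1⟩

Signatures (|P|; sorted positive RHS coefficients), sorted:
{ ⟨2 | 1⟩ ×2,  ⟨2 | 1 1⟩ ×7,  ⟨2 | 1 1 2⟩ ×2,  ⟨2 | 1 2 2⟩,  ⟨2 | 2⟩,  ⟨3 | 0⟩ ×2,  ⟨3 | 1⟩,  ⟨4 | 1⟩ ×2 }


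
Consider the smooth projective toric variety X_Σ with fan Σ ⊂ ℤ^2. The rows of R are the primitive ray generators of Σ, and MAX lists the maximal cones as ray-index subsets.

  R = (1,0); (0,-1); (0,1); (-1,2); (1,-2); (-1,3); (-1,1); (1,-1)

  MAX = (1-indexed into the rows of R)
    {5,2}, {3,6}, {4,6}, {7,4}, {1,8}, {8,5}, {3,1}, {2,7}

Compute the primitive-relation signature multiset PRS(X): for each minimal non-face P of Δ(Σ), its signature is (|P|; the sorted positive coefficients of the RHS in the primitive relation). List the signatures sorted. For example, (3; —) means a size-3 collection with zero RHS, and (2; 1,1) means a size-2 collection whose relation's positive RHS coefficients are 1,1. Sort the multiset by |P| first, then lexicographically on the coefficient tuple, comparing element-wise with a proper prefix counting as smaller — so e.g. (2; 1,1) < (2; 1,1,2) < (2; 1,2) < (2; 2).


|primitive collections| = 20. Relations:

  P = {2,3}:  v_{2} + v_{3} = 0 — sig = (2; —)
  P = {4,5}:  v_{4} + v_{5} = 0 — sig = (2; —)
  P = {7,8}:  v_{7} + v_{8} = 0 — sig = (2; —)
  P = {1,2}:  v_{1} + v_{2} = v_{8} — sig = (2; 1)
  P = {1,7}:  v_{1} + v_{7} = v_{3} — sig = (2; 1)
  P = {2,4}:  v_{2} + v_{4} = v_{7} — sig = (2; 1)
  P = {2,6}:  v_{2} + v_{6} = v_{4} — sig = (2; 1)
  P = {2,8}:  v_{2} + v_{8} = v_{5} — sig = (2; 1)
  P = {3,4}:  v_{3} + v_{4} = v_{6} — sig = (2; 1)
  P = {3,5}:  v_{3} + v_{5} = v_{8} — sig = (2; 1)
  P = {3,7}:  v_{3} + v_{7} = v_{4} — sig = (2; 1)
  P = {3,8}:  v_{3} + v_{8} = v_{1} — sig = (2; 1)
  P = {4,8}:  v_{4} + v_{8} = v_{3} — sig = (2; 1)
  P = {5,6}:  v_{5} + v_{6} = v_{3} — sig = (2; 1)
  P = {5,7}:  v_{5} + v_{7} = v_{2} — sig = (2; 1)
  P = {1,4}:  v_{1} + v_{4} = 2·v_{3} — sig = (2; 2)
  P = {1,5}:  v_{1} + v_{5} = 2·v_{8} — sig = (2; 2)
  P = {6,7}:  v_{6} + v_{7} = 2·v_{4} — sig = (2; 2)
  P = {6,8}:  v_{6} + v_{8} = 2·v_{3} — sig = (2; 2)
  P = {1,6}:  v_{1} + v_{6} = 3·v_{3} — sig = (2; 3)

so the primitive-relation signature multiset is
    (2; —)
    (2; —)
    (2; —)
    (2; 1)
    (2; 1)
    (2; 1)
    (2; 1)
    (2; 1)
    (2; 1)
    (2; 1)
    (2; 1)
    (2; 1)
    (2; 1)
    (2; 1)
    (2; 1)
    (2; 2)
    (2; 2)
    (2; 2)
    (2; 2)
    (2; 3)


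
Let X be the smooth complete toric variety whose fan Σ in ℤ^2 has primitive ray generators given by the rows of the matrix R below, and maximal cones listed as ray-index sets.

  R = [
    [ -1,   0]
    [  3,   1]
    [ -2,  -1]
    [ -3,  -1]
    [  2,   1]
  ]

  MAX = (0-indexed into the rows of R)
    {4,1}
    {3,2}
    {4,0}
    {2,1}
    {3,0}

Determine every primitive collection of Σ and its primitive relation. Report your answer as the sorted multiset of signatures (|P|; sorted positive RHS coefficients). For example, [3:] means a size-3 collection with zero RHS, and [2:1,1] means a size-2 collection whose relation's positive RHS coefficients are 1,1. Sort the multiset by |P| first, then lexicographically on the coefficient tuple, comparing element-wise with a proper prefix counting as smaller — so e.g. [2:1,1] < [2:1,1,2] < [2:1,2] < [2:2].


Δ(Σ) — 5 vertices, 5 min non-faces:

  P={1,3}:  v_{1} + v_{3} = 0  ⟹  sig = [2:]
  P={2,4}:  v_{2} + v_{4} = 0  ⟹  sig = [2:]
  P={0,1}:  v_{0} + v_{1} = v_{4}  ⟹  sig = [2:1]
  P={0,2}:  v_{0} + v_{2} = v_{3}  ⟹  sig = [2:1]
  P={3,4}:  v_{3} + v_{4} = v_{0}  ⟹  sig = [2:1]

Sorted signature multiset PRS(X):
    |P|=2: 5 collections, coeffs (), (), (1), (1), (1)


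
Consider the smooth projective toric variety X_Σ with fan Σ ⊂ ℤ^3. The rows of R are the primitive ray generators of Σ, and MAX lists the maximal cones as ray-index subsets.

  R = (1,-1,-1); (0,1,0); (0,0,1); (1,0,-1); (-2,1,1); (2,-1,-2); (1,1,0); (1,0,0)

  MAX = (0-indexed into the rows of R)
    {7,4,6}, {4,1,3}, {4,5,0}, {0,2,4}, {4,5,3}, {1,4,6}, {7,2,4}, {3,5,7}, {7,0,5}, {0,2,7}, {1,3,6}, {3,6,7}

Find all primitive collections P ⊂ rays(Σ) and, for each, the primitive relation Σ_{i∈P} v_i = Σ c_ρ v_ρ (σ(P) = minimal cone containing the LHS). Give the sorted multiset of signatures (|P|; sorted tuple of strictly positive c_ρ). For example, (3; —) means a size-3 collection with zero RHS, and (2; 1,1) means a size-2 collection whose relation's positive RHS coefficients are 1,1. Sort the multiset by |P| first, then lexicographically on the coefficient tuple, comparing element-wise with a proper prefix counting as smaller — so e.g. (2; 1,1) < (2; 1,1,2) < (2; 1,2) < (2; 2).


14 minimal non-faces of Δ(Σ) (on 8 rays):

  • {0,1}:  v_{0} + v_{1} = v_{3}  ⇒ sig = (2; 1)
  • {0,3}:  v_{0} + v_{3} = v_{5}  ⇒ sig = (2; 1)
  • {1,7}:  v_{1} + v_{7} = v_{6}  ⇒ sig = (2; 1)
  • {2,3}:  v_{2} + v_{3} = v_{7}  ⇒ sig = (2; 1)
  • {0,6}:  v_{0} + v_{6} = v_{3} + v_{7}  ⇒ sig = (2; 1,1)
  • {2,5}:  v_{2} + v_{5} = v_{0} + v_{7}  ⇒ sig = (2; 1,1)
  • {1,2}:  v_{1} + v_{2} = v_{4} + 2·v_{7}  ⇒ sig = (2; 1,2)
  • {5,6}:  v_{5} + v_{6} = 2·v_{3} + v_{7}  ⇒ sig = (2; 1,2)
  • {2,6}:  v_{2} + v_{6} = v_{4} + 3·v_{7}  ⇒ sig = (2; 1,3)
  • {1,5}:  v_{1} + v_{5} = 2·v_{3}  ⇒ sig = (2; 2)
  • {0,4,7}:  v_{0} + v_{4} + v_{7} = 0  ⇒ sig = (3; —)
  • {3,4,7}:  v_{3} + v_{4} + v_{7} = v_{1}  ⇒ sig = (3; 1)
  • {4,5,7}:  v_{4} + v_{5} + v_{7} = v_{3}  ⇒ sig = (3; 1)
  • {3,4,6}:  v_{3} + v_{4} + v_{6} = 2·v_{1}  ⇒ sig = (3; 2)

Sorted signature multiset PRS(X):
[(2; 1), (2; 1), (2; 1), (2; 1), (2; 1,1), (2; 1,1), (2; 1,2), (2; 1,2), (2; 1,3), (2; 2), (3; —), (3; 1), (3; 1), (3; 2)]


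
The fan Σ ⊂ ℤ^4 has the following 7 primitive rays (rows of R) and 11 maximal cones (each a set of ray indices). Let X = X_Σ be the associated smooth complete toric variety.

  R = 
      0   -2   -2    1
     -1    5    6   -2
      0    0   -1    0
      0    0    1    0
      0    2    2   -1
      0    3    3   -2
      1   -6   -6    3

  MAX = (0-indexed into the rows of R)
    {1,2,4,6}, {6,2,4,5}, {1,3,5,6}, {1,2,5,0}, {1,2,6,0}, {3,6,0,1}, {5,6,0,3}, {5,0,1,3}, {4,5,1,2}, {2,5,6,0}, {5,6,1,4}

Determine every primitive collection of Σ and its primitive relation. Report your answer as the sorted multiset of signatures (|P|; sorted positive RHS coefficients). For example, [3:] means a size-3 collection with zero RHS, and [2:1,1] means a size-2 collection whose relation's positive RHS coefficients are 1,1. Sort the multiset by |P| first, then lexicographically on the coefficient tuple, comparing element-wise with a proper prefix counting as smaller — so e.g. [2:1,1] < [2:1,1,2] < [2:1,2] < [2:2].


Δ(Σ) — 7 vertices, 5 min non-faces:

  P = {0,4}:  v_{0} + v_{4} = 0  →  sig = [2:]
  P = {2,3}:  v_{2} + v_{3} = 0  →  sig = [2:]
  P = {3,4}:  v_{3} + v_{4} = v_{1} + v_{5} + v_{6}  →  sig = [2:1,1,1]
  P = {0,1,5,6}:  v_{0} + v_{1} + v_{5} + v_{6} = v_{3}  →  sig = [4:1]
  P = {1,2,5,6}:  v_{1} + v_{2} + v_{5} + v_{6} = v_{4}  →  sig = [4:1]

Hence PRS(X_Σ) =
{ [2:] ×2,  [2:1,1,1],  [4:1] ×2 }


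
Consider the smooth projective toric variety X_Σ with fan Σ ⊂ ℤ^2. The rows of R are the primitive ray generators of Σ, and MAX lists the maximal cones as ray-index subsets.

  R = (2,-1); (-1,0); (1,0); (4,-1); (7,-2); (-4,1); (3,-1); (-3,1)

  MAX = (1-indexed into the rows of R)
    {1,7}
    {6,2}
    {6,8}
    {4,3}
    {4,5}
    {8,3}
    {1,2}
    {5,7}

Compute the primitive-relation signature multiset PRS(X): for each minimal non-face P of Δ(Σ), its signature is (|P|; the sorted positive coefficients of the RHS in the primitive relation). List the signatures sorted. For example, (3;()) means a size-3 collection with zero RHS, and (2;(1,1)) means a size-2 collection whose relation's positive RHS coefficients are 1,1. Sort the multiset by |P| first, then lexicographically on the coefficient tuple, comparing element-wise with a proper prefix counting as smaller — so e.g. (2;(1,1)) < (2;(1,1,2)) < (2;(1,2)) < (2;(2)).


Δ(Σ) — 8 vertices, 20 min non-faces:

  • {2,3}:  v_{2} + v_{3} = 0 — sig = (2;())
  • {4,6}:  v_{4} + v_{6} = 0 — sig = (2;())
  • {7,8}:  v_{7} + v_{8} = 0 — sig = (2;())
  • {1,3}:  v_{1} + v_{3} = v_{7} — sig = (2;(1))
  • {1,8}:  v_{1} + v_{8} = v_{2} — sig = (2;(1))
  • {2,4}:  v_{2} + v_{4} = v_{7} — sig = (2;(1))
  • {2,7}:  v_{2} + v_{7} = v_{1} — sig = (2;(1))
  • {2,8}:  v_{2} + v_{8} = v_{6} — sig = (2;(1))
  • {3,6}:  v_{3} + v_{6} = v_{8} — sig = (2;(1))
  • {3,7}:  v_{3} + v_{7} = v_{4} — sig = (2;(1))
  • {4,7}:  v_{4} + v_{7} = v_{5} — sig = (2;(1))
  • {4,8}:  v_{4} + v_{8} = v_{3} — sig = (2;(1))
  • {5,6}:  v_{5} + v_{6} = v_{7} — sig = (2;(1))
  • {5,8}:  v_{5} + v_{8} = v_{4} — sig = (2;(1))
  • {6,7}:  v_{6} + v_{7} = v_{2} — sig = (2;(1))
  • {1,4}:  v_{1} + v_{4} = 2·v_{7} — sig = (2;(2))
  • {1,6}:  v_{1} + v_{6} = 2·v_{2} — sig = (2;(2))
  • {2,5}:  v_{2} + v_{5} = 2·v_{7} — sig = (2;(2))
  • {3,5}:  v_{3} + v_{5} = 2·v_{4} — sig = (2;(2))
  • {1,5}:  v_{1} + v_{5} = 3·v_{7} — sig = (2;(3))

Signatures (|P|; sorted positive RHS coefficients), sorted:
    |P|=2: 20 collections, coeffs (), (), (), (1), (1), (1), (1), (1), (1), (1), (1), (1), (1), (1), (1), (2), (2), (2), (2), (3)


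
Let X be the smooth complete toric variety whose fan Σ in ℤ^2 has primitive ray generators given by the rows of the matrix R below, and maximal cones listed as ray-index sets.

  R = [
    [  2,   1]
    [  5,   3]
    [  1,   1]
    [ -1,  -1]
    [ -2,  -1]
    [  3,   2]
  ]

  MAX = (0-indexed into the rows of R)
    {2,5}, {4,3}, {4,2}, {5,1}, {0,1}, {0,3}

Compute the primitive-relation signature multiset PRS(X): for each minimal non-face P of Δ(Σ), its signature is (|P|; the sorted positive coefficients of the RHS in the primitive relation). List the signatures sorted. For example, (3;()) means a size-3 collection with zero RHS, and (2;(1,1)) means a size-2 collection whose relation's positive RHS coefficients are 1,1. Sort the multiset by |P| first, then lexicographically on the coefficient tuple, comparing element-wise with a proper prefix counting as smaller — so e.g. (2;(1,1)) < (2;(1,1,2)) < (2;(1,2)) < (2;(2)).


Σ has 9 primitive collections:

  P={0,4}:  v_{0} + v_{4} = 0  ⇒ sig = (2;())
  P={2,3}:  v_{2} + v_{3} = 0  ⇒ sig = (2;())
  P={0,2}:  v_{0} + v_{2} = v_{5}  ⇒ sig = (2;(1))
  P={0,5}:  v_{0} + v_{5} = v_{1}  ⇒ sig = (2;(1))
  P={1,4}:  v_{1} + v_{4} = v_{5}  ⇒ sig = (2;(1))
  P={3,5}:  v_{3} + v_{5} = v_{0}  ⇒ sig = (2;(1))
  P={4,5}:  v_{4} + v_{5} = v_{2}  ⇒ sig = (2;(1))
  P={1,2}:  v_{1} + v_{2} = 2·v_{5}  ⇒ sig = (2;(2))
  P={1,3}:  v_{1} + v_{3} = 2·v_{0}  ⇒ sig = (2;(2))

Signatures (|P|; sorted positive RHS coefficients), sorted:
    |P|=2: 9 collections, coeffs (), (), (1), (1), (1), (1), (1), (2), (2)


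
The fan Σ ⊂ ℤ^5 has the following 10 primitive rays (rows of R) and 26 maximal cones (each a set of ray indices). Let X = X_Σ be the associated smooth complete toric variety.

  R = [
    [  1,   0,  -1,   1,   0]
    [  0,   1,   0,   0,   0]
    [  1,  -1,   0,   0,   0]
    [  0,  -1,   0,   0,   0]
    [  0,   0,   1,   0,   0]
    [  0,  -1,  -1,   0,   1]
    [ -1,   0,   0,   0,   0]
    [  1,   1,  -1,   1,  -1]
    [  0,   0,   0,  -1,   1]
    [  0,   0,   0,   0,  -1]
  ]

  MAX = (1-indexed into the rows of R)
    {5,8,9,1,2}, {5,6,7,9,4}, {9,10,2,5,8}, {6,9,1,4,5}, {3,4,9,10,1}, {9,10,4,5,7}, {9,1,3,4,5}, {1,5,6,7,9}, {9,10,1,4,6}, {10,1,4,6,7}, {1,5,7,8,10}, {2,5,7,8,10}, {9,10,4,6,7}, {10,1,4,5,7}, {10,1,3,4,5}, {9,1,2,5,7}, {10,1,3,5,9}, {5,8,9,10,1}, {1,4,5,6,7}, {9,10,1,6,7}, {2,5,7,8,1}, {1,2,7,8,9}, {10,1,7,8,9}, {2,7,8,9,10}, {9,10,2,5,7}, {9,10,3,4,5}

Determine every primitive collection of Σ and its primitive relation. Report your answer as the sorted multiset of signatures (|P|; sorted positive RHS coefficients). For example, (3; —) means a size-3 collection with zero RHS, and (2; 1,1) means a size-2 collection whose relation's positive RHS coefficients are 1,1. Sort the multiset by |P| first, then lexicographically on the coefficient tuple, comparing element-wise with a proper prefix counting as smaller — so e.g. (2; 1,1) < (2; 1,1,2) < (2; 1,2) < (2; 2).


The 14 primitive collections of Σ (r=10, n=5):

  {2,4}:  v_{2} + v_{4} = 0  ⟹  sig = (2; —)
  {3,7}:  v_{3} + v_{7} = v_{4}  ⟹  sig = (2; 1)
  {4,8}:  v_{4} + v_{8} = v_{1} + v_{10}  ⟹  sig = (2; 1,1)
  {2,6}:  v_{2} + v_{6} = v_{1} + v_{7} + v_{9}  ⟹  sig = (2; 1,1,1)
  {2,3}:  v_{2} + v_{3} = v_{1} + v_{5} + v_{9} + v_{10}  ⟹  sig = (2; 1,1,1,1)
  {6,8}:  v_{6} + v_{8} = 2·v_{1} + v_{7} + v_{9} + v_{10}  ⟹  sig = (2; 1,1,1,2)
  {3,6}:  v_{3} + v_{6} = v_{1} + 2·v_{4} + v_{9}  ⟹  sig = (2; 1,1,2)
  {3,8}:  v_{3} + v_{8} = 2·v_{1} + v_{5} + v_{9} + 2·v_{10}  ⟹  sig = (2; 1,1,2,2)
  {1,2,10}:  v_{1} + v_{2} + v_{10} = v_{8}  ⟹  sig = (3; 1)
  {5,6,10}:  v_{5} + v_{6} + v_{10} = v_{4}  ⟹  sig = (3; 1)
  {1,4,7,9}:  v_{1} + v_{4} + v_{7} + v_{9} = v_{6}  ⟹  sig = (4; 1)
  {5,7,8,9}:  v_{5} + v_{7} + v_{8} + v_{9} = v_{2}  ⟹  sig = (4; 1)
  {1,5,7,9,10}:  v_{1} + v_{5} + v_{7} + v_{9} + v_{10} = 0  ⟹  sig = (5; —)
  {1,4,5,9,10}:  v_{1} + v_{4} + v_{5} + v_{9} + v_{10} = v_{3}  ⟹  sig = (5; 1)

Hence PRS(X_Σ) =
    (2; —)
    (2; 1)
    (2; 1,1)
    (2; 1,1,1)
    (2; 1,1,1,1)
    (2; 1,1,1,2)
    (2; 1,1,2)
    (2; 1,1,2,2)
    (3; 1)
    (3; 1)
    (4; 1)
    (4; 1)
    (5; —)
    (5; 1)


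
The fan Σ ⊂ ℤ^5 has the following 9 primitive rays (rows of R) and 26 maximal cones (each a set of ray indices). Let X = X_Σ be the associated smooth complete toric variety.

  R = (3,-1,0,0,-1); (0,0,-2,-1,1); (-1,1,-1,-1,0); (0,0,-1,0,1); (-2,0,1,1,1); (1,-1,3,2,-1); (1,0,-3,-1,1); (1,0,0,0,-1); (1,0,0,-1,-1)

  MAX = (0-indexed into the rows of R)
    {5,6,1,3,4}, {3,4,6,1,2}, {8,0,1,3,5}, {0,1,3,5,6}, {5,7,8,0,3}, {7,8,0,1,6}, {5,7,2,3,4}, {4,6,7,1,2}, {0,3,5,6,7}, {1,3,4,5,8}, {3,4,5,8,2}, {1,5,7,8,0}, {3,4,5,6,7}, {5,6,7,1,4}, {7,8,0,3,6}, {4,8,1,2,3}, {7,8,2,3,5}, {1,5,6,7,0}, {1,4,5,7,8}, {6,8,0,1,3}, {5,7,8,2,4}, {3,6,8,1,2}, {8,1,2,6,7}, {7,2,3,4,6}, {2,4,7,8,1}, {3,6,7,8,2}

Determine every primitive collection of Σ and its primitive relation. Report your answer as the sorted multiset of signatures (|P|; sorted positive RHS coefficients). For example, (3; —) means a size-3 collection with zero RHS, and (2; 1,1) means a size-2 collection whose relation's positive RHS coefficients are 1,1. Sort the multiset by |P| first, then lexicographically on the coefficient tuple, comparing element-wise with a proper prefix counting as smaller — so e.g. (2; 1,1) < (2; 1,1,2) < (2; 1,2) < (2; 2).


|primitive collections| = 8. Relations:

  P = {0,4}:  v_{0} + v_{4} = v_{1} + v_{5}  so sig = (2; 1,1)
  P = {0,2}:  v_{0} + v_{2} = v_{3} + v_{7} + v_{8}  so sig = (2; 1,1,1)
  P = {1,2,5}:  v_{1} + v_{2} + v_{5} = 0  so sig = (3; —)
  P = {1,3,7}:  v_{1} + v_{3} + v_{7} = v_{6}  so sig = (3; 1)
  P = {4,6,8}:  v_{4} + v_{6} + v_{8} = v_{1}  so sig = (3; 1)
  P = {5,6,8}:  v_{5} + v_{6} + v_{8} = v_{0}  so sig = (3; 1)
  P = {2,5,6}:  v_{2} + v_{5} + v_{6} = v_{3} + v_{7}  so sig = (3; 1,1)
  P = {3,4,7,8}:  v_{3} + v_{4} + v_{7} + v_{8} = 0  so sig = (4; —)

Sorted signature multiset PRS(X):
[(2; 1,1), (2; 1,1,1), (3; —), (3; 1), (3; 1), (3; 1), (3; 1,1), (4; —)]


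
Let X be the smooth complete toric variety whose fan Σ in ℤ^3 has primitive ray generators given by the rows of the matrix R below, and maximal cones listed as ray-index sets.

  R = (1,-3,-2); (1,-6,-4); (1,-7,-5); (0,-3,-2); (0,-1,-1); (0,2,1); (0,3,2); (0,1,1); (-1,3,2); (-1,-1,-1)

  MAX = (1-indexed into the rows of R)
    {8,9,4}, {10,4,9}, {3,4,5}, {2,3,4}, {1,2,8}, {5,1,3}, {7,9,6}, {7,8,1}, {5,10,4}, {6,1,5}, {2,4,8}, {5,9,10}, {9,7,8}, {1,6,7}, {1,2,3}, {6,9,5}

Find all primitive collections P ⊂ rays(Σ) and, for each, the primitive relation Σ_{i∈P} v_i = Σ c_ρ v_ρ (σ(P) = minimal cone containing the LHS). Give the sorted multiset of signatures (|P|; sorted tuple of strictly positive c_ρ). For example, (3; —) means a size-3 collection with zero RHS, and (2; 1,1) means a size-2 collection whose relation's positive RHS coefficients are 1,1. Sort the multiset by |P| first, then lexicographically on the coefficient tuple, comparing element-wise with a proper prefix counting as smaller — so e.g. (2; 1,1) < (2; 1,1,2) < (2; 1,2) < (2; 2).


Δ(Σ) — 10 vertices, 22 min non-faces:

  {1,9}:  v_{1} + v_{9} = 0  →  sig = (2; —)
  {4,7}:  v_{4} + v_{7} = 0  →  sig = (2; —)
  {5,8}:  v_{5} + v_{8} = 0  →  sig = (2; —)
  {1,4}:  v_{1} + v_{4} = v_{2}  →  sig = (2; 1)
  {2,5}:  v_{2} + v_{5} = v_{3}  →  sig = (2; 1)
  {2,7}:  v_{2} + v_{7} = v_{1}  →  sig = (2; 1)
  {2,9}:  v_{2} + v_{9} = v_{4}  →  sig = (2; 1)
  {3,8}:  v_{3} + v_{8} = v_{2}  →  sig = (2; 1)
  {4,6}:  v_{4} + v_{6} = v_{5}  →  sig = (2; 1)
  {5,7}:  v_{5} + v_{7} = v_{6}  →  sig = (2; 1)
  {6,8}:  v_{6} + v_{8} = v_{7}  →  sig = (2; 1)
  {1,10}:  v_{1} + v_{10} = v_{4} + v_{5}  →  sig = (2; 1,1)
  {2,6}:  v_{2} + v_{6} = v_{1} + v_{5}  →  sig = (2; 1,1)
  {3,7}:  v_{3} + v_{7} = v_{1} + v_{5}  →  sig = (2; 1,1)
  {3,9}:  v_{3} + v_{9} = v_{4} + v_{5}  →  sig = (2; 1,1)
  {7,10}:  v_{7} + v_{10} = v_{5} + v_{9}  →  sig = (2; 1,1)
  {8,10}:  v_{8} + v_{10} = v_{4} + v_{9}  →  sig = (2; 1,1)
  {2,10}:  v_{2} + v_{10} = 2·v_{4} + v_{5}  →  sig = (2; 1,2)
  {3,6}:  v_{3} + v_{6} = v_{1} + 2·v_{5}  →  sig = (2; 1,2)
  {6,10}:  v_{6} + v_{10} = 2·v_{5} + v_{9}  →  sig = (2; 1,2)
  {3,10}:  v_{3} + v_{10} = 2·v_{4} + 2·v_{5}  →  sig = (2; 2,2)
  {4,5,9}:  v_{4} + v_{5} + v_{9} = v_{10}  →  sig = (3; 1)

Hence PRS(X_Σ) =
[(2; —), (2; —), (2; —), (2; 1), (2; 1), (2; 1), (2; 1), (2; 1), (2; 1), (2; 1), (2; 1), (2; 1,1), (2; 1,1), (2; 1,1), (2; 1,1), (2; 1,1), (2; 1,1), (2; 1,2), (2; 1,2), (2; 1,2), (2; 2,2), (3; 1)]


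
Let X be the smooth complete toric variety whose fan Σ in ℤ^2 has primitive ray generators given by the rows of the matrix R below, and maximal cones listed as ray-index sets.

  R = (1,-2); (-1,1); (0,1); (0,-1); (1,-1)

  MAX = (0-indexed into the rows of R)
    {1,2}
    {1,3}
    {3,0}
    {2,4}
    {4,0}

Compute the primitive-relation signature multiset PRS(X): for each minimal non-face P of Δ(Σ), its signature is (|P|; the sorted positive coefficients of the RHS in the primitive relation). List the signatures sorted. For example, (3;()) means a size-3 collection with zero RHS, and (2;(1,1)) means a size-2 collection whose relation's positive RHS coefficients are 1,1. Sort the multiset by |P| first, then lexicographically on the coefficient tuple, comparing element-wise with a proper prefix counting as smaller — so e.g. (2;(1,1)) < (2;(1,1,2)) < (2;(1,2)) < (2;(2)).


Σ has 5 primitive collections:

  P = {1,4}:  v_{1} + v_{4} = 0  ⟹  sig = (2;())
  P = {2,3}:  v_{2} + v_{3} = 0  ⟹  sig = (2;())
  P = {0,1}:  v_{0} + v_{1} = v_{3}  ⟹  sig = (2;(1))
  P = {0,2}:  v_{0} + v_{2} = v_{4}  ⟹  sig = (2;(1))
  P = {3,4}:  v_{3} + v_{4} = v_{0}  ⟹  sig = (2;(1))

Signatures (|P|; sorted positive RHS coefficients), sorted:
    |P|=2: 5 collections, coeffs (), (), (1), (1), (1)


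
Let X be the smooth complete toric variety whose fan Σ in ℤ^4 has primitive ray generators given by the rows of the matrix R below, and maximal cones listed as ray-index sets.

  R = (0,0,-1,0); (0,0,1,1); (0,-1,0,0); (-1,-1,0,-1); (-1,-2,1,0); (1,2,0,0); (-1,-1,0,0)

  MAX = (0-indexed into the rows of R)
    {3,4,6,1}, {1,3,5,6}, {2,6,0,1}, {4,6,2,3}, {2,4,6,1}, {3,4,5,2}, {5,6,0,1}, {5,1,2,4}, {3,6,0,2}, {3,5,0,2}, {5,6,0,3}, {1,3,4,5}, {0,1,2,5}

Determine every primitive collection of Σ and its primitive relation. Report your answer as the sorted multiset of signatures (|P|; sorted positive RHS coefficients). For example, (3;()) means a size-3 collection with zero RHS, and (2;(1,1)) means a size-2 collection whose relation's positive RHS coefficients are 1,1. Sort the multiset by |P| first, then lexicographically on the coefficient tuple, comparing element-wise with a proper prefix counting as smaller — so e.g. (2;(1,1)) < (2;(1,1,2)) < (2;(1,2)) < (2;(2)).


Primitive collections (5):

  {0,4}:  v_{0} + v_{4} = v_{2} + v_{6}  so sig = (2;(1,1))
  {2,5,6}:  v_{2} + v_{5} + v_{6} = 0  so sig = (3;())
  {0,1,3}:  v_{0} + v_{1} + v_{3} = v_{6}  so sig = (3;(1))
  {1,2,3}:  v_{1} + v_{2} + v_{3} = v_{4}  so sig = (3;(1))
  {4,5,6}:  v_{4} + v_{5} + v_{6} = v_{1} + v_{3}  so sig = (3;(1,1))

Hence PRS(X_Σ) =
    |P|=2: 1 collection, coeffs (1,1)
    |P|=3: 4 collections, coeffs (), (1), (1), (1,1)


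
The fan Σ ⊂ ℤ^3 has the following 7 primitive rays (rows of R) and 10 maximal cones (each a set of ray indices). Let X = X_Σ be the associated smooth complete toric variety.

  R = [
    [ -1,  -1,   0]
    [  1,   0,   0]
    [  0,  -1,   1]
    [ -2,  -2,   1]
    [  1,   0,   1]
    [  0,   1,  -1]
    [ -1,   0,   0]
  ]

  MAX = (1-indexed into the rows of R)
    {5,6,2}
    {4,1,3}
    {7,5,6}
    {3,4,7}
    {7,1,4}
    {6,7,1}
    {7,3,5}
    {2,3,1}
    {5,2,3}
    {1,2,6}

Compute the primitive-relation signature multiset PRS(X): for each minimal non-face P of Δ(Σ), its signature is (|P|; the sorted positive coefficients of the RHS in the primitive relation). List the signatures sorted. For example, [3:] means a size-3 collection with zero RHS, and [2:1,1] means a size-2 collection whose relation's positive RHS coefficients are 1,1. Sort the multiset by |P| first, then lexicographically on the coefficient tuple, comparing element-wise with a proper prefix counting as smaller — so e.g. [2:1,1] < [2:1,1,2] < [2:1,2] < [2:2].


7 collections generate NE(X_Σ); each relation:

  • {2,7}:  v_{2} + v_{7} = 0  ⟹  sig = [2:]
  • {3,6}:  v_{3} + v_{6} = 0  ⟹  sig = [2:]
  • {1,5}:  v_{1} + v_{5} = v_{3}  ⟹  sig = [2:1]
  • {2,4}:  v_{2} + v_{4} = v_{1} + v_{3}  ⟹  sig = [2:1,1]
  • {4,6}:  v_{4} + v_{6} = v_{1} + v_{7}  ⟹  sig = [2:1,1]
  • {4,5}:  v_{4} + v_{5} = 2·v_{3} + v_{7}  ⟹  sig = [2:1,2]
  • {1,3,7}:  v_{1} + v_{3} + v_{7} = v_{4}  ⟹  sig = [3:1]

Sorted signature multiset PRS(X):
    |P|=2: 6 collections, coeffs (), (), (1), (1,1), (1,1), (1,2)
    |P|=3: 1 collection, coeffs (1)


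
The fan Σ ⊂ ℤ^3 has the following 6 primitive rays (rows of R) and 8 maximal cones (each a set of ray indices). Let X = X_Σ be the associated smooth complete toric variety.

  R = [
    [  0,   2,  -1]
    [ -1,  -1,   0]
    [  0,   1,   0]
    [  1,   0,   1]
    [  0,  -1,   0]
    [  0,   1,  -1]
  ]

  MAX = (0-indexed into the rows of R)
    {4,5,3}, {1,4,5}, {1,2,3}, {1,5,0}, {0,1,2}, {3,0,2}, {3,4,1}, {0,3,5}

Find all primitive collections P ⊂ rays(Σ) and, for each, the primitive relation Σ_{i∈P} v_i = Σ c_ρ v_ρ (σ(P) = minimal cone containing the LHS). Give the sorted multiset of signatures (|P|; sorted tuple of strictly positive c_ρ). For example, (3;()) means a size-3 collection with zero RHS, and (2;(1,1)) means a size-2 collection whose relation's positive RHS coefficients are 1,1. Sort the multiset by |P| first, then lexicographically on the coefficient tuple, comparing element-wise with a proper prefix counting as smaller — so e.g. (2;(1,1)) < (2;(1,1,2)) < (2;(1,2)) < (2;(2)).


5 minimal non-faces of Δ(Σ) (on 6 rays):

  • {2,4}:  v_{2} + v_{4} = 0  ⟹  sig = (2;())
  • {0,4}:  v_{0} + v_{4} = v_{5}  ⟹  sig = (2;(1))
  • {2,5}:  v_{2} + v_{5} = v_{0}  ⟹  sig = (2;(1))
  • {1,3,5}:  v_{1} + v_{3} + v_{5} = 0  ⟹  sig = (3;())
  • {0,1,3}:  v_{0} + v_{1} + v_{3} = v_{2}  ⟹  sig = (3;(1))

Hence PRS(X_Σ) =
    |P|=2: 3 collections, coeffs (), (1), (1)
    |P|=3: 2 collections, coeffs (), (1)


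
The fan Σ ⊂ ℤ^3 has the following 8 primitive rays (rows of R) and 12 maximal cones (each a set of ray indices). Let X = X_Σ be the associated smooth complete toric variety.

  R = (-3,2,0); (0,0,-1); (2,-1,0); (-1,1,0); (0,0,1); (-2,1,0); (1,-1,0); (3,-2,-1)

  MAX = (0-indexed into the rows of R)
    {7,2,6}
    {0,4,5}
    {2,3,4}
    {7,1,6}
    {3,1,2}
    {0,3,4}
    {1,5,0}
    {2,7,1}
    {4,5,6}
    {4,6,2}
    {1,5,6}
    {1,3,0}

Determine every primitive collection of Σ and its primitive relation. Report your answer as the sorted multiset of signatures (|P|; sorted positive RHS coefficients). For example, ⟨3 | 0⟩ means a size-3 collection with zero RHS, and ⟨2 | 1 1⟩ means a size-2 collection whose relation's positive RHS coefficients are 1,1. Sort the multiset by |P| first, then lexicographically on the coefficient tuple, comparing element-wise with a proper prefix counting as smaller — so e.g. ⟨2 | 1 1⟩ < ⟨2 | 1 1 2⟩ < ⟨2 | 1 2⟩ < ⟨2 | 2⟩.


Δ(Σ) — 8 vertices, 11 min non-faces:

  P={1,4}:  v_{1} + v_{4} = 0 ; sig = ⟨2 | 0⟩
  P={2,5}:  v_{2} + v_{5} = 0 ; sig = ⟨2 | 0⟩
  P={3,6}:  v_{3} + v_{6} = 0 ; sig = ⟨2 | 0⟩
  P={0,2}:  v_{0} + v_{2} = v_{3} ; sig = ⟨2 | 1⟩
  P={0,6}:  v_{0} + v_{6} = v_{5} ; sig = ⟨2 | 1⟩
  P={0,7}:  v_{0} + v_{7} = v_{1} ; sig = ⟨2 | 1⟩
  P={3,5}:  v_{3} + v_{5} = v_{0} ; sig = ⟨2 | 1⟩
  P={3,7}:  v_{3} + v_{7} = v_{1} + v_{2} ; sig = ⟨2 | 1 1⟩
  P={4,7}:  v_{4} + v_{7} = v_{2} + v_{6} ; sig = ⟨2 | 1 1⟩
  P={5,7}:  v_{5} + v_{7} = v_{1} + v_{6} ; sig = ⟨2 | 1 1⟩
  P={1,2,6}:  v_{1} + v_{2} + v_{6} = v_{7} ; sig = ⟨3 | 1⟩

so the primitive-relation signature multiset is
    |P|=2: 10 collections, coeffs (), (), (), (1), (1), (1), (1), (1,1), (1,1), (1,1)
    |P|=3: 1 collection, coeffs (1)


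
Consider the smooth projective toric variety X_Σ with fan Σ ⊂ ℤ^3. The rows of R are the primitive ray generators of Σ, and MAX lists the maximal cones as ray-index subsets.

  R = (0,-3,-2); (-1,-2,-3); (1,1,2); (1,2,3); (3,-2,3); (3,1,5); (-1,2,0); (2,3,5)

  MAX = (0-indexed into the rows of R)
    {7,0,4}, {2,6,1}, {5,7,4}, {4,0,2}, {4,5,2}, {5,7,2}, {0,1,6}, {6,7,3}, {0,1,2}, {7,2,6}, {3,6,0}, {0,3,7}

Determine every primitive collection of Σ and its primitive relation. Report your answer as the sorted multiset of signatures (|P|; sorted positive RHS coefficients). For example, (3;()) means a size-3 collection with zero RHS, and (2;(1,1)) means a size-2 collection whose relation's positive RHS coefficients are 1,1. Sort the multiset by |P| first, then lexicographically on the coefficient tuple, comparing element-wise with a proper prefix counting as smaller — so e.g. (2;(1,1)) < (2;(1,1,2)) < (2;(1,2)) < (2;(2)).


Primitive collections (14):

  P={1,3}:  v_{1} + v_{3} = 0 ; sig = (2;())
  P={0,5}:  v_{0} + v_{5} = v_{4} ; sig = (2;(1))
  P={1,7}:  v_{1} + v_{7} = v_{2} ; sig = (2;(1))
  P={2,3}:  v_{2} + v_{3} = v_{7} ; sig = (2;(1))
  P={5,6}:  v_{5} + v_{6} = v_{7} ; sig = (2;(1))
  P={4,6}:  v_{4} + v_{6} = v_{0} + v_{7} ; sig = (2;(1,1))
  P={1,5}:  v_{1} + v_{5} = v_{0} + 2·v_{2} ; sig = (2;(1,2))
  P={3,5}:  v_{3} + v_{5} = v_{0} + 2·v_{7} ; sig = (2;(1,2))
  P={1,4}:  v_{1} + v_{4} = 2·v_{0} + 2·v_{2} ; sig = (2;(2,2))
  P={3,4}:  v_{3} + v_{4} = 2·v_{0} + 2·v_{7} ; sig = (2;(2,2))
  P={0,2,6}:  v_{0} + v_{2} + v_{6} = 0 ; sig = (3;())
  P={0,2,7}:  v_{0} + v_{2} + v_{7} = v_{5} ; sig = (3;(1))
  P={0,6,7}:  v_{0} + v_{6} + v_{7} = v_{3} ; sig = (3;(1))
  P={2,4,7}:  v_{2} + v_{4} + v_{7} = 2·v_{5} ; sig = (3;(2))

Hence PRS(X_Σ) =
[(2;()), (2;(1)), (2;(1)), (2;(1)), (2;(1)), (2;(1,1)), (2;(1,2)), (2;(1,2)), (2;(2,2)), (2;(2,2)), (3;()), (3;(1)), (3;(1)), (3;(2))]


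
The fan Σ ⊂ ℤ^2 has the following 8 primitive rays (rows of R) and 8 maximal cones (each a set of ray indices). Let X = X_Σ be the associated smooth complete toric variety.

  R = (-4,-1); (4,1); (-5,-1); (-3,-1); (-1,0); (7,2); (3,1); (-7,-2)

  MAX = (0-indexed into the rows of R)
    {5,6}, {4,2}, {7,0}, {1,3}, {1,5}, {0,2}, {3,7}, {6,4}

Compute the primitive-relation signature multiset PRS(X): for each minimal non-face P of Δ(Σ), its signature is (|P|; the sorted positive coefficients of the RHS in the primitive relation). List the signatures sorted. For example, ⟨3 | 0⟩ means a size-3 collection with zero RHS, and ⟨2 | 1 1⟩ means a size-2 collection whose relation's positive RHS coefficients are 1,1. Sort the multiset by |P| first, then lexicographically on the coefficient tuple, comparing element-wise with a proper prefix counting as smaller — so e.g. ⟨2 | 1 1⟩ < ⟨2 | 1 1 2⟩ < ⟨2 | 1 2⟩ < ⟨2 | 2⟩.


The 20 primitive collections of Σ (r=8, n=2):

  P = {0,1}:  v_{0} + v_{1} = 0  so sig = ⟨2 | 0⟩
  P = {3,6}:  v_{3} + v_{6} = 0  so sig = ⟨2 | 0⟩
  P = {5,7}:  v_{5} + v_{7} = 0  so sig = ⟨2 | 0⟩
  P = {0,3}:  v_{0} + v_{3} = v_{7}  so sig = ⟨2 | 1⟩
  P = {0,4}:  v_{0} + v_{4} = v_{2}  so sig = ⟨2 | 1⟩
  P = {0,5}:  v_{0} + v_{5} = v_{6}  so sig = ⟨2 | 1⟩
  P = {0,6}:  v_{0} + v_{6} = v_{4}  so sig = ⟨2 | 1⟩
  P = {1,2}:  v_{1} + v_{2} = v_{4}  so sig = ⟨2 | 1⟩
  P = {1,4}:  v_{1} + v_{4} = v_{6}  so sig = ⟨2 | 1⟩
  P = {1,6}:  v_{1} + v_{6} = v_{5}  so sig = ⟨2 | 1⟩
  P = {1,7}:  v_{1} + v_{7} = v_{3}  so sig = ⟨2 | 1⟩
  P = {3,4}:  v_{3} + v_{4} = v_{0}  so sig = ⟨2 | 1⟩
  P = {3,5}:  v_{3} + v_{5} = v_{1}  so sig = ⟨2 | 1⟩
  P = {6,7}:  v_{6} + v_{7} = v_{0}  so sig = ⟨2 | 1⟩
  P = {2,5}:  v_{2} + v_{5} = v_{4} + v_{6}  so sig = ⟨2 | 1 1⟩
  P = {2,3}:  v_{2} + v_{3} = 2·v_{0}  so sig = ⟨2 | 2⟩
  P = {2,6}:  v_{2} + v_{6} = 2·v_{4}  so sig = ⟨2 | 2⟩
  P = {4,5}:  v_{4} + v_{5} = 2·v_{6}  so sig = ⟨2 | 2⟩
  P = {4,7}:  v_{4} + v_{7} = 2·v_{0}  so sig = ⟨2 | 2⟩
  P = {2,7}:  v_{2} + v_{7} = 3·v_{0}  so sig = ⟨2 | 3⟩

Hence PRS(X_Σ) =
{ ⟨2 | 0⟩ ×3,  ⟨2 | 1⟩ ×11,  ⟨2 | 1 1⟩,  ⟨2 | 2⟩ ×4,  ⟨2 | 3⟩ }


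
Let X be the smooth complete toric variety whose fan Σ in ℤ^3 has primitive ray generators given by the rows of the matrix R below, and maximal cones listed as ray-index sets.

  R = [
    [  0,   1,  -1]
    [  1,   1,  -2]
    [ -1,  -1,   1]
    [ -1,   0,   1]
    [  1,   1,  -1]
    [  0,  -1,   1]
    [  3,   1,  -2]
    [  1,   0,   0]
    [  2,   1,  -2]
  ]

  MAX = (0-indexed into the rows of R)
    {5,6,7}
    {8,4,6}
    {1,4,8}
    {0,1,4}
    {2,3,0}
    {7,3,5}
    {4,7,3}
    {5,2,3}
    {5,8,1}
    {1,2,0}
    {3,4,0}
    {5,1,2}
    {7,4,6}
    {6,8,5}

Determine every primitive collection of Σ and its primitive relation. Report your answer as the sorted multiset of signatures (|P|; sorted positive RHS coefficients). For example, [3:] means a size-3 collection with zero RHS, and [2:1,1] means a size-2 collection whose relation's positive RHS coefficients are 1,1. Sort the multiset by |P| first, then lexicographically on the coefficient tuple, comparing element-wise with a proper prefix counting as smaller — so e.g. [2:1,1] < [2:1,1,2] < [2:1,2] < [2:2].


15 minimal non-faces of Δ(Σ) (on 9 rays):

  P={0,5}:  v_{0} + v_{5} = 0 — sig = [2:]
  P={2,4}:  v_{2} + v_{4} = 0 — sig = [2:]
  P={0,7}:  v_{0} + v_{7} = v_{4} — sig = [2:1]
  P={1,3}:  v_{1} + v_{3} = v_{0} — sig = [2:1]
  P={1,7}:  v_{1} + v_{7} = v_{8} — sig = [2:1]
  P={2,7}:  v_{2} + v_{7} = v_{5} — sig = [2:1]
  P={3,8}:  v_{3} + v_{8} = v_{4} — sig = [2:1]
  P={4,5}:  v_{4} + v_{5} = v_{7} — sig = [2:1]
  P={7,8}:  v_{7} + v_{8} = v_{6} — sig = [2:1]
  P={0,6}:  v_{0} + v_{6} = v_{4} + v_{8} — sig = [2:1,1]
  P={0,8}:  v_{0} + v_{8} = v_{1} + v_{4} — sig = [2:1,1]
  P={2,6}:  v_{2} + v_{6} = v_{5} + v_{8} — sig = [2:1,1]
  P={2,8}:  v_{2} + v_{8} = v_{1} + v_{5} — sig = [2:1,1]
  P={3,6}:  v_{3} + v_{6} = v_{4} + v_{7} — sig = [2:1,1]
  P={1,6}:  v_{1} + v_{6} = 2·v_{8} — sig = [2:2]

Sorted signature multiset PRS(X):
    [2:]
    [2:]
    [2:1]
    [2:1]
    [2:1]
    [2:1]
    [2:1]
    [2:1]
    [2:1]
    [2:1,1]
    [2:1,1]
    [2:1,1]
    [2:1,1]
    [2:1,1]
    [2:2]
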